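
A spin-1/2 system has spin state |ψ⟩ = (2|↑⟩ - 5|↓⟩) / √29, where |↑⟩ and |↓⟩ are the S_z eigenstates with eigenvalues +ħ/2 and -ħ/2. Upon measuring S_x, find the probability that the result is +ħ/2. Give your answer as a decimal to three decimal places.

|+x⟩ = (|↑⟩ + |↓⟩)/√2, so ⟨+x|ψ⟩ = (-3) / (√2·√29).
P = |-3|² / 58 = 9/58.

0.155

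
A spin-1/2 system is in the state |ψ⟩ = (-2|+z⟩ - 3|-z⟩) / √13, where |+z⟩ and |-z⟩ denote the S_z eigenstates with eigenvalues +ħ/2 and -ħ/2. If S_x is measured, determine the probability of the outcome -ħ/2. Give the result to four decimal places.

0.0385

|-x⟩ = (|+z⟩ - |-z⟩)/√2, so ⟨-x|ψ⟩ = (1) / (√2·√13).
P = |1|² / 26 = 1/26.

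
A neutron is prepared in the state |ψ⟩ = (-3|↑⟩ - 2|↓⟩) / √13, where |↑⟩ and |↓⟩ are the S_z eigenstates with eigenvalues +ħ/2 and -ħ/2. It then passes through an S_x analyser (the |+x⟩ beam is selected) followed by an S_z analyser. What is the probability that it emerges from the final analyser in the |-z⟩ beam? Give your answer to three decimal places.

0.481

First analyser (S_x): P(|+x⟩) = |⟨+x|ψ⟩|² = 25/26.
After stage 1 the state is |+x⟩; P(|-z⟩) = |⟨-z|+x⟩|² = 1/2.
Joint probability = 25/26 × 1/2 = 0.481.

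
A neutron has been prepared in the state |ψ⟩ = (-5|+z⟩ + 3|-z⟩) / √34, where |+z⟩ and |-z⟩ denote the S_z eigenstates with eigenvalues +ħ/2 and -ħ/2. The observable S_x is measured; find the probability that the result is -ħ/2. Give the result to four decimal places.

0.9412

|-x⟩ = (|+z⟩ - |-z⟩)/√2, so ⟨-x|ψ⟩ = (-8) / (√2·√34).
P = |-8|² / 68 = 64/68.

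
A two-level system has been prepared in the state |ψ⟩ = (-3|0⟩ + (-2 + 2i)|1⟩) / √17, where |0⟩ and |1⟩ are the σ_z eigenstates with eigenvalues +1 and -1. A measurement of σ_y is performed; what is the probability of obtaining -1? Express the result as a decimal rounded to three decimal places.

0.853

|-y⟩ = (|0⟩ - i|1⟩)/√2, so ⟨-y|ψ⟩ = (-5 - 2i) / (√2·√17).
P = |-5 - 2i|² / 34 = 29/34.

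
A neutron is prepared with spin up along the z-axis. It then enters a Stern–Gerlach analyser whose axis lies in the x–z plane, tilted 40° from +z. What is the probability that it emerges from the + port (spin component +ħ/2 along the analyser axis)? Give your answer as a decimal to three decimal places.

0.883

For spin-½, the probability of finding spin-up along an axis at angle θ to the initial spin direction is cos²(θ/2); spin-down is sin²(θ/2).
θ = 40°, so P = cos²(20°) ≈ 0.883.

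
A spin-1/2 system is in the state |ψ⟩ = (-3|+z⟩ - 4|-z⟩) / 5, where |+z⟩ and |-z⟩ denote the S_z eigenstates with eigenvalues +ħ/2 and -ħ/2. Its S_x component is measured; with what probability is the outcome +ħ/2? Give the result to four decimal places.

|+x⟩ = (|+z⟩ + |-z⟩)/√2, so ⟨+x|ψ⟩ = (-7) / (√2·5).
P = |-7|² / 50 = 49/50.

0.9800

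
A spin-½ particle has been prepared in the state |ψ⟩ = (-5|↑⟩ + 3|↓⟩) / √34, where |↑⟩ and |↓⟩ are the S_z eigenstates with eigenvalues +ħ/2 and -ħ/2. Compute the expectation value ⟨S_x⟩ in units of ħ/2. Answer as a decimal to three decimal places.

-0.882

⟨σ_x⟩ = 2 Re(a* b)/(|a|²+|b|²) with a = -5, b = 3.
a* b = -15, so ⟨σ_x⟩ = -30/34.
⟨S_x⟩ = (ħ/2)·⟨σ_x⟩.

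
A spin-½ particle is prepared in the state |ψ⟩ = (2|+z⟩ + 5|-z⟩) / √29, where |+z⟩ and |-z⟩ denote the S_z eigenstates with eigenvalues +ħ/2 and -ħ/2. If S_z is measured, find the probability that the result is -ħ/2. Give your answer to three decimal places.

The -ħ/2 outcome corresponds to |-z⟩. Its amplitude in |ψ⟩ is 5/√29.
P = |5|² / 29 = 25/29.

0.862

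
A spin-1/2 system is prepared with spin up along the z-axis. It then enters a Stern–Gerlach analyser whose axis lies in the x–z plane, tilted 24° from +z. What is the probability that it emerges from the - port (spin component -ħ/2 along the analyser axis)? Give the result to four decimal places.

For spin-½, the probability of finding spin-up along an axis at angle θ to the initial spin direction is cos²(θ/2); spin-down is sin²(θ/2).
θ = 24°, so P = sin²(12°) ≈ 0.0432.

0.0432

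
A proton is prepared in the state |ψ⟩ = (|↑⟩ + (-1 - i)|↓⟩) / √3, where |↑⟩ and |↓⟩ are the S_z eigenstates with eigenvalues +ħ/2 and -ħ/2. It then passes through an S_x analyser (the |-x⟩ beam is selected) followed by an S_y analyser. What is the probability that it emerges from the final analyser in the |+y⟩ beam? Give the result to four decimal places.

First analyser (S_x): P(|-x⟩) = |⟨-x|ψ⟩|² = 5/6.
After stage 1 the state is |-x⟩; P(|+y⟩) = |⟨+y|-x⟩|² = 1/2.
Joint probability = 5/6 × 1/2 = 0.4167.

0.4167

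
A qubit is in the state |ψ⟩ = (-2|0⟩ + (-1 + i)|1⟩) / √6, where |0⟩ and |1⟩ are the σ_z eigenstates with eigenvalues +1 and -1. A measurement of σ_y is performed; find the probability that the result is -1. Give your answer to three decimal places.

0.833

|-y⟩ = (|0⟩ - i|1⟩)/√2, so ⟨-y|ψ⟩ = (-3 - i) / (√2·√6).
P = |-3 - i|² / 12 = 10/12.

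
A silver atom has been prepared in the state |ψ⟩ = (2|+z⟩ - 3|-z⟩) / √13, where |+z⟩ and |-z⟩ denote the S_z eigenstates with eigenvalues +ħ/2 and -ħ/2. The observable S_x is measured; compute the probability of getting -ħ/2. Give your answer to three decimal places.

0.962

|-x⟩ = (|+z⟩ - |-z⟩)/√2, so ⟨-x|ψ⟩ = (5) / (√2·√13).
P = |5|² / 26 = 25/26.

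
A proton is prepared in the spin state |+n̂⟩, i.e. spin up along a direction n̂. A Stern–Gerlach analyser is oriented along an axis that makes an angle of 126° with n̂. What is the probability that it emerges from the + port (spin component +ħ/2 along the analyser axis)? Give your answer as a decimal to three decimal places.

0.206

For spin-½, the probability of finding spin-up along an axis at angle θ to the initial spin direction is cos²(θ/2); spin-down is sin²(θ/2).
θ = 126°, so P = cos²(63°) ≈ 0.206.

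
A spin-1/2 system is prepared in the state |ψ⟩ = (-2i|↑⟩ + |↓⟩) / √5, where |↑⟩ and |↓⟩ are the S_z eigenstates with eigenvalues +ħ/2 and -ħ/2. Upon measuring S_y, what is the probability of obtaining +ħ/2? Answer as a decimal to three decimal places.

|+y⟩ = (|↑⟩ + i|↓⟩)/√2, so ⟨+y|ψ⟩ = (-3i) / (√2·√5).
P = |-3i|² / 10 = 9/10.

0.900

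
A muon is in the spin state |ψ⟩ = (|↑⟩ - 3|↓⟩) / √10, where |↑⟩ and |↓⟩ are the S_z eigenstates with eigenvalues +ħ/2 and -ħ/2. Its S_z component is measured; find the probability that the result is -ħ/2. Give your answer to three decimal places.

0.900

The -ħ/2 outcome corresponds to |↓⟩. Its amplitude in |ψ⟩ is -3/√10.
P = |-3|² / 10 = 9/10.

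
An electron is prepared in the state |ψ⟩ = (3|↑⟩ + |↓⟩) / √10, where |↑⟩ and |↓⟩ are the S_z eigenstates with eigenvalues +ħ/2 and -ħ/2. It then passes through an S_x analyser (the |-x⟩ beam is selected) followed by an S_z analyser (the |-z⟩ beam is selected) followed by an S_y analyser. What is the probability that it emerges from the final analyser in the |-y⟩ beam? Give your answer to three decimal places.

0.050

First analyser (S_x): P(|-x⟩) = |⟨-x|ψ⟩|² = 4/20.
After stage 1 the state is |-x⟩; P(|-z⟩) = |⟨-z|-x⟩|² = 1/2.
After stage 2 the state is |-z⟩; P(|-y⟩) = |⟨-y|-z⟩|² = 1/2.
Joint probability = 4/20 × 1/2 × 1/2 = 0.050.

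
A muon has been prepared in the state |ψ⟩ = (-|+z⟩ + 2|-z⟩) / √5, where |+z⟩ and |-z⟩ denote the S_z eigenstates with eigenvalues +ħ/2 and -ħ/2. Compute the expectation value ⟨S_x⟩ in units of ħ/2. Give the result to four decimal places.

⟨σ_x⟩ = 2 Re(a* b)/(|a|²+|b|²) with a = -1, b = 2.
a* b = -2, so ⟨σ_x⟩ = -4/5.
⟨S_x⟩ = (ħ/2)·⟨σ_x⟩.

-0.8000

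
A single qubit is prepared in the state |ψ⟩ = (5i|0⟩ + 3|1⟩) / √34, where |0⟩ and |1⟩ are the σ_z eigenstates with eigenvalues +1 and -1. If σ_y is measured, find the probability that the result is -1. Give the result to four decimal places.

|-y⟩ = (|0⟩ - i|1⟩)/√2, so ⟨-y|ψ⟩ = (8i) / (√2·√34).
P = |8i|² / 68 = 64/68.

0.9412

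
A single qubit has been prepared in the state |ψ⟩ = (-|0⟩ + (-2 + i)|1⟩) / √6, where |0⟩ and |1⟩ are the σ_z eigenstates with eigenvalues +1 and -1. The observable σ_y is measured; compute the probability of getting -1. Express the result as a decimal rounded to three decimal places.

0.667

|-y⟩ = (|0⟩ - i|1⟩)/√2, so ⟨-y|ψ⟩ = (-2 - 2i) / (√2·√6).
P = |-2 - 2i|² / 12 = 8/12.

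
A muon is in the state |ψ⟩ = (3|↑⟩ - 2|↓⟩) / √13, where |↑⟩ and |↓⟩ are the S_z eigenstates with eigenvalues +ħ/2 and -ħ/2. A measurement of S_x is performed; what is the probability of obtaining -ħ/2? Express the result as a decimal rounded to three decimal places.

|-x⟩ = (|↑⟩ - |↓⟩)/√2, so ⟨-x|ψ⟩ = (5) / (√2·√13).
P = |5|² / 26 = 25/26.

0.962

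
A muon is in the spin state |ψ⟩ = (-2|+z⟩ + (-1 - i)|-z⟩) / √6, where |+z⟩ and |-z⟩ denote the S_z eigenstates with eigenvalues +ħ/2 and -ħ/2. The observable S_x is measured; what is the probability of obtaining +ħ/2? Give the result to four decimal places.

|+x⟩ = (|+z⟩ + |-z⟩)/√2, so ⟨+x|ψ⟩ = (-3 - i) / (√2·√6).
P = |-3 - i|² / 12 = 10/12.

0.8333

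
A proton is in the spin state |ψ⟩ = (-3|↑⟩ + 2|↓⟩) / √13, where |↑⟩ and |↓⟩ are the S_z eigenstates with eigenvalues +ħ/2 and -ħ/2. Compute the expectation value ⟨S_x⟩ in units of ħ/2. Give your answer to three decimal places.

-0.923

⟨σ_x⟩ = 2 Re(a* b)/(|a|²+|b|²) with a = -3, b = 2.
a* b = -6, so ⟨σ_x⟩ = -12/13.
⟨S_x⟩ = (ħ/2)·⟨σ_x⟩.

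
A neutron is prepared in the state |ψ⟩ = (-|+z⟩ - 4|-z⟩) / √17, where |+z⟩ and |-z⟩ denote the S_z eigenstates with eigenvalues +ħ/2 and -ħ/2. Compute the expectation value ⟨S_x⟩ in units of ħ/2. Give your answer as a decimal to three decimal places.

⟨σ_x⟩ = 2 Re(a* b)/(|a|²+|b|²) with a = -1, b = -4.
a* b = 4, so ⟨σ_x⟩ = 8/17.
⟨S_x⟩ = (ħ/2)·⟨σ_x⟩.

0.471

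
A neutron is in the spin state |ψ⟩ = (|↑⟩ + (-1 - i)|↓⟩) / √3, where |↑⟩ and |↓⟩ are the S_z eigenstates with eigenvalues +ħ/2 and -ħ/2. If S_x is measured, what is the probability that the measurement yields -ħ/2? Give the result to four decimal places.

|-x⟩ = (|↑⟩ - |↓⟩)/√2, so ⟨-x|ψ⟩ = (2 + i) / (√2·√3).
P = |2 + i|² / 6 = 5/6.

0.8333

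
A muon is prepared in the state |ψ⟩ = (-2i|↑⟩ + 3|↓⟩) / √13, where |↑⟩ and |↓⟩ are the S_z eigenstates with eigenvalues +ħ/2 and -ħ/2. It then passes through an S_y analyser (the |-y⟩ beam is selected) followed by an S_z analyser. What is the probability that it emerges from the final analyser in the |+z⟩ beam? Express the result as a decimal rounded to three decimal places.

First analyser (S_y): P(|-y⟩) = |⟨-y|ψ⟩|² = 1/26.
After stage 1 the state is |-y⟩; P(|+z⟩) = |⟨+z|-y⟩|² = 1/2.
Joint probability = 1/26 × 1/2 = 0.019.

0.019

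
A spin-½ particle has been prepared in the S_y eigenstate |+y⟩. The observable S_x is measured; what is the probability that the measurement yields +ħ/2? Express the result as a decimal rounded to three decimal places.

In the S_z basis, |+y⟩ = (|+z⟩ + i|-z⟩)/√2 and |+x⟩ = (|+z⟩ + |-z⟩)/√2.
|⟨+x|+y⟩|² = 1/2.

0.500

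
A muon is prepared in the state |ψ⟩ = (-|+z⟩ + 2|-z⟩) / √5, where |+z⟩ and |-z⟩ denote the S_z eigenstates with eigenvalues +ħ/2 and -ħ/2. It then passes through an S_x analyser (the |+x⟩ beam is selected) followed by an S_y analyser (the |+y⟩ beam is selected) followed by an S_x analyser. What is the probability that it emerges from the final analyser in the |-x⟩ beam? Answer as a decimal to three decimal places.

0.025

First analyser (S_x): P(|+x⟩) = |⟨+x|ψ⟩|² = 1/10.
After stage 1 the state is |+x⟩; P(|+y⟩) = |⟨+y|+x⟩|² = 1/2.
After stage 2 the state is |+y⟩; P(|-x⟩) = |⟨-x|+y⟩|² = 1/2.
Joint probability = 1/10 × 1/2 × 1/2 = 0.025.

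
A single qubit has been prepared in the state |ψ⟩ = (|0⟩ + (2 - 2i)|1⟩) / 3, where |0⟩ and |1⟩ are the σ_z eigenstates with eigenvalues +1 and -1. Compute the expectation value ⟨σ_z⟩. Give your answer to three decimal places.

⟨σ_z⟩ = |a|² - |b|² divided by |a|²+|b|², with a, b the |0⟩, |1⟩ amplitudes.
= (1 - 8)/9 = -7/9.

-0.778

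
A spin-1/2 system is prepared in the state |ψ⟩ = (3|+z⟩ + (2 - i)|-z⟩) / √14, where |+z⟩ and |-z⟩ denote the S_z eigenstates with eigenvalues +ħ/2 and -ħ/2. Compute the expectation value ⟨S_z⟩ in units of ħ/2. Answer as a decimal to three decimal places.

0.286

⟨σ_z⟩ = |a|² - |b|² divided by |a|²+|b|², with a, b the |+z⟩, |-z⟩ amplitudes.
= (9 - 5)/14 = 4/14.
⟨S_z⟩ = (ħ/2)·⟨σ_z⟩.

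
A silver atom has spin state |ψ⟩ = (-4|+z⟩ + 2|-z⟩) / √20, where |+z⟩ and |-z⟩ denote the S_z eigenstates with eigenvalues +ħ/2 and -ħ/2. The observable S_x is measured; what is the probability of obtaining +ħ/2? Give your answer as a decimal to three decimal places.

|+x⟩ = (|+z⟩ + |-z⟩)/√2, so ⟨+x|ψ⟩ = (-2) / (√2·√20).
P = |-2|² / 40 = 4/40.

0.100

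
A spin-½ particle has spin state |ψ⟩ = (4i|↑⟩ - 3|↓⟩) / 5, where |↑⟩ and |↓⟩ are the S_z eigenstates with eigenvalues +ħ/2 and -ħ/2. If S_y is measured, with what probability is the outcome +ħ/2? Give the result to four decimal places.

0.9800

|+y⟩ = (|↑⟩ + i|↓⟩)/√2, so ⟨+y|ψ⟩ = (7i) / (√2·5).
P = |7i|² / 50 = 49/50.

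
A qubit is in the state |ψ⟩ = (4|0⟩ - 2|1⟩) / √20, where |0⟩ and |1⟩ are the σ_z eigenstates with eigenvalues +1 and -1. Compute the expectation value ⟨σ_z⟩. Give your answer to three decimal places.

0.600

⟨σ_z⟩ = |a|² - |b|² divided by |a|²+|b|², with a, b the |0⟩, |1⟩ amplitudes.
= (16 - 4)/20 = 12/20.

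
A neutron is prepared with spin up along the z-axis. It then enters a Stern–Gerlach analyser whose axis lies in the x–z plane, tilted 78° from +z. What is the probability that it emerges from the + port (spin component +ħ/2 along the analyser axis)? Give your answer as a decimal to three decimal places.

For spin-½, the probability of finding spin-up along an axis at angle θ to the initial spin direction is cos²(θ/2); spin-down is sin²(θ/2).
θ = 78°, so P = cos²(39°) ≈ 0.604.

0.604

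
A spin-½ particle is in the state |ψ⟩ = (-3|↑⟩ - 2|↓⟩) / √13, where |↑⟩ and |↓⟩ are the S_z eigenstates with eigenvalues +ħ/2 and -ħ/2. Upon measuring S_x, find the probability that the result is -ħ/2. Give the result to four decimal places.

0.0385

|-x⟩ = (|↑⟩ - |↓⟩)/√2, so ⟨-x|ψ⟩ = (-1) / (√2·√13).
P = |-1|² / 26 = 1/26.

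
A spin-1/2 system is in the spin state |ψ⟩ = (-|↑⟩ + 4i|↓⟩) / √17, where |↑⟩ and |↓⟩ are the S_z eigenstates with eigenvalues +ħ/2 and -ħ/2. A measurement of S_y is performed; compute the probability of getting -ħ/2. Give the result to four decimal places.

0.7353

|-y⟩ = (|↑⟩ - i|↓⟩)/√2, so ⟨-y|ψ⟩ = (-5) / (√2·√17).
P = |-5|² / 34 = 25/34.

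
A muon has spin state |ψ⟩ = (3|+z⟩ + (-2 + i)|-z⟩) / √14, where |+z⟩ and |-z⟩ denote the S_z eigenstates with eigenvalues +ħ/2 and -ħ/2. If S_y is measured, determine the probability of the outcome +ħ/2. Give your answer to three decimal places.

0.714

|+y⟩ = (|+z⟩ + i|-z⟩)/√2, so ⟨+y|ψ⟩ = (4 + 2i) / (√2·√14).
P = |4 + 2i|² / 28 = 20/28.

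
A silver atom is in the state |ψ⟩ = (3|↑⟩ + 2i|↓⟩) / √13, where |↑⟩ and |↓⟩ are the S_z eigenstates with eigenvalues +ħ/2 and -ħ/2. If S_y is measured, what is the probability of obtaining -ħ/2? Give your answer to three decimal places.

|-y⟩ = (|↑⟩ - i|↓⟩)/√2, so ⟨-y|ψ⟩ = (1) / (√2·√13).
P = |1|² / 26 = 1/26.

0.038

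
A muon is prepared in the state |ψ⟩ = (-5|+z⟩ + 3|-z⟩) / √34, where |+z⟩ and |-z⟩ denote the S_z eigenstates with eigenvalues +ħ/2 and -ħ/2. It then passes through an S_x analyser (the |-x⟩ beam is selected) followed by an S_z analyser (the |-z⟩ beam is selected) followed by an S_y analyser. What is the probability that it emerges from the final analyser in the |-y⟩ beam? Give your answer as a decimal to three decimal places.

First analyser (S_x): P(|-x⟩) = |⟨-x|ψ⟩|² = 64/68.
After stage 1 the state is |-x⟩; P(|-z⟩) = |⟨-z|-x⟩|² = 1/2.
After stage 2 the state is |-z⟩; P(|-y⟩) = |⟨-y|-z⟩|² = 1/2.
Joint probability = 64/68 × 1/2 × 1/2 = 0.235.

0.235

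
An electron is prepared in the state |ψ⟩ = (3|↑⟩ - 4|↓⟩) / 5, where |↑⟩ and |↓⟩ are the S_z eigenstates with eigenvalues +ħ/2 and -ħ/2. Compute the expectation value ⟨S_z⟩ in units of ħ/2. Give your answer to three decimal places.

-0.280

⟨σ_z⟩ = |a|² - |b|² divided by |a|²+|b|², with a, b the |↑⟩, |↓⟩ amplitudes.
= (9 - 16)/25 = -7/25.
⟨S_z⟩ = (ħ/2)·⟨σ_z⟩.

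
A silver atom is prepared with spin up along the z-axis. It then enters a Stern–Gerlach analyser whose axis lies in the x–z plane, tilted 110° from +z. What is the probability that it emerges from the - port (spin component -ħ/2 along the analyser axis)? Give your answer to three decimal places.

For spin-½, the probability of finding spin-up along an axis at angle θ to the initial spin direction is cos²(θ/2); spin-down is sin²(θ/2).
θ = 110°, so P = sin²(55°) ≈ 0.671.

0.671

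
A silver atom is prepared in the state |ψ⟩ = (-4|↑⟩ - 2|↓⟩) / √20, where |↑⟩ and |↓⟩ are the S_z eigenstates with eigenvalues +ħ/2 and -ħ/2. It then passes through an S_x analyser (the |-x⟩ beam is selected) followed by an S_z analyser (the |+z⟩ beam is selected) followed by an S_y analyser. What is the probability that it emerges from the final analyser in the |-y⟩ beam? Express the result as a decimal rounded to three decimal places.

First analyser (S_x): P(|-x⟩) = |⟨-x|ψ⟩|² = 4/40.
After stage 1 the state is |-x⟩; P(|+z⟩) = |⟨+z|-x⟩|² = 1/2.
After stage 2 the state is |+z⟩; P(|-y⟩) = |⟨-y|+z⟩|² = 1/2.
Joint probability = 4/40 × 1/2 × 1/2 = 0.025.

0.025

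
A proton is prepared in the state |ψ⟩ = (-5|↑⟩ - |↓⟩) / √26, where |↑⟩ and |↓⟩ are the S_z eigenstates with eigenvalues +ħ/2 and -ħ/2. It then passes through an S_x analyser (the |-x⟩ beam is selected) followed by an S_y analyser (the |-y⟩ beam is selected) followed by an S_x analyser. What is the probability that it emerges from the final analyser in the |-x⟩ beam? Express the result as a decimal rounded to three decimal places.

First analyser (S_x): P(|-x⟩) = |⟨-x|ψ⟩|² = 16/52.
After stage 1 the state is |-x⟩; P(|-y⟩) = |⟨-y|-x⟩|² = 1/2.
After stage 2 the state is |-y⟩; P(|-x⟩) = |⟨-x|-y⟩|² = 1/2.
Joint probability = 16/52 × 1/2 × 1/2 = 0.077.

0.077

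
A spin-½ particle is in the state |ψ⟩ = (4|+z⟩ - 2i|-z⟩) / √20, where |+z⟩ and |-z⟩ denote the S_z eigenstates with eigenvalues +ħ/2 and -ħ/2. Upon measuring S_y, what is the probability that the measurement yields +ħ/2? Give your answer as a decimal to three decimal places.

|+y⟩ = (|+z⟩ + i|-z⟩)/√2, so ⟨+y|ψ⟩ = (2) / (√2·√20).
P = |2|² / 40 = 4/40.

0.100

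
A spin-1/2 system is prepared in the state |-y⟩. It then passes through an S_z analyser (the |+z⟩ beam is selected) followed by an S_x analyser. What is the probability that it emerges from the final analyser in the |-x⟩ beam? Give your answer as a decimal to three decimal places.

0.250

First analyser (S_z): from |-y⟩, P(|+z⟩) = 1/2.
After stage 1 the state is |+z⟩; P(|-x⟩) = |⟨-x|+z⟩|² = 1/2.
Joint probability = 1/2 × 1/2 = 0.250.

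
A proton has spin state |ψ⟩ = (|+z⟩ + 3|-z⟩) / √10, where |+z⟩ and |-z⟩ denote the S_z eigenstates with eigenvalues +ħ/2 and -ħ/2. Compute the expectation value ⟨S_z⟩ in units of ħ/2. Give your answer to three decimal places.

⟨σ_z⟩ = |a|² - |b|² divided by |a|²+|b|², with a, b the |+z⟩, |-z⟩ amplitudes.
= (1 - 9)/10 = -8/10.
⟨S_z⟩ = (ħ/2)·⟨σ_z⟩.

-0.800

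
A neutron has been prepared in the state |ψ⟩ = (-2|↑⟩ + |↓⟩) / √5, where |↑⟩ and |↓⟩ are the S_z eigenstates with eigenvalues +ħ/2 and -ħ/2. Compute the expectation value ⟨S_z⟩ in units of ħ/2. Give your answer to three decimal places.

0.600

⟨σ_z⟩ = |a|² - |b|² divided by |a|²+|b|², with a, b the |↑⟩, |↓⟩ amplitudes.
= (4 - 1)/5 = 3/5.
⟨S_z⟩ = (ħ/2)·⟨σ_z⟩.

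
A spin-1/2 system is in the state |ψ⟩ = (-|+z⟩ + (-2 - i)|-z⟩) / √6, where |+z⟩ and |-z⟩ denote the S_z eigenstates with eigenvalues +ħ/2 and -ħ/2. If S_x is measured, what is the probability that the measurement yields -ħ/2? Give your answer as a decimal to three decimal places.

|-x⟩ = (|+z⟩ - |-z⟩)/√2, so ⟨-x|ψ⟩ = (1 + i) / (√2·√6).
P = |1 + i|² / 12 = 2/12.

0.167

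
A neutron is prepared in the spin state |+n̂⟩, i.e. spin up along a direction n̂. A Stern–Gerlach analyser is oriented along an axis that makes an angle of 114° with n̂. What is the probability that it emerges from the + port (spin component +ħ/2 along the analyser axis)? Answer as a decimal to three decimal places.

For spin-½, the probability of finding spin-up along an axis at angle θ to the initial spin direction is cos²(θ/2); spin-down is sin²(θ/2).
θ = 114°, so P = cos²(57°) ≈ 0.297.

0.297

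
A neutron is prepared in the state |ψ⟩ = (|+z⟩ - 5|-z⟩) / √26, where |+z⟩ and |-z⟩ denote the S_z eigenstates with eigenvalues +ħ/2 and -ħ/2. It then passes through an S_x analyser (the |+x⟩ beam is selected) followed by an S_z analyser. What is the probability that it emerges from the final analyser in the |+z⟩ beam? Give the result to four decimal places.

First analyser (S_x): P(|+x⟩) = |⟨+x|ψ⟩|² = 16/52.
After stage 1 the state is |+x⟩; P(|+z⟩) = |⟨+z|+x⟩|² = 1/2.
Joint probability = 16/52 × 1/2 = 0.1538.

0.1538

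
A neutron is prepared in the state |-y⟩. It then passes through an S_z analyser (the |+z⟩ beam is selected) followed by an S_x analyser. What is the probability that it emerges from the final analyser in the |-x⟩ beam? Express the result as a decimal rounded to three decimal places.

0.250

First analyser (S_z): from |-y⟩, P(|+z⟩) = 1/2.
After stage 1 the state is |+z⟩; P(|-x⟩) = |⟨-x|+z⟩|² = 1/2.
Joint probability = 1/2 × 1/2 = 0.250.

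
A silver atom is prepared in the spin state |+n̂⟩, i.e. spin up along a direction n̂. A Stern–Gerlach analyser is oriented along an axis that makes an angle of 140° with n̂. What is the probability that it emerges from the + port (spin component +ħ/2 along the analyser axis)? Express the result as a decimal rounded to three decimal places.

For spin-½, the probability of finding spin-up along an axis at angle θ to the initial spin direction is cos²(θ/2); spin-down is sin²(θ/2).
θ = 140°, so P = cos²(70°) ≈ 0.117.

0.117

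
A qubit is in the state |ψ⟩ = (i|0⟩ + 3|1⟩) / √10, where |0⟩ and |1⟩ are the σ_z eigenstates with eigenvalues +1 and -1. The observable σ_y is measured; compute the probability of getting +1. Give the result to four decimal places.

|+y⟩ = (|0⟩ + i|1⟩)/√2, so ⟨+y|ψ⟩ = (-2i) / (√2·√10).
P = |-2i|² / 20 = 4/20.

0.2000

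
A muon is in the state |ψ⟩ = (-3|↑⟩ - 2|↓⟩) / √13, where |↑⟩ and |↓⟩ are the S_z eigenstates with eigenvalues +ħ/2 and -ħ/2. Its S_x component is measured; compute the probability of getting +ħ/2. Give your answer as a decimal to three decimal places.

0.962

|+x⟩ = (|↑⟩ + |↓⟩)/√2, so ⟨+x|ψ⟩ = (-5) / (√2·√13).
P = |-5|² / 26 = 25/26.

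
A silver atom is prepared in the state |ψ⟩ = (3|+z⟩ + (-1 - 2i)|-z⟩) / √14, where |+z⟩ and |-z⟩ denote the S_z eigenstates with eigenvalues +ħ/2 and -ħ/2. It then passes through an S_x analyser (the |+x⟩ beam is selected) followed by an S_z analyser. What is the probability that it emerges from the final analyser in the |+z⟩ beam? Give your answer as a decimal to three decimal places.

First analyser (S_x): P(|+x⟩) = |⟨+x|ψ⟩|² = 8/28.
After stage 1 the state is |+x⟩; P(|+z⟩) = |⟨+z|+x⟩|² = 1/2.
Joint probability = 8/28 × 1/2 = 0.143.

0.143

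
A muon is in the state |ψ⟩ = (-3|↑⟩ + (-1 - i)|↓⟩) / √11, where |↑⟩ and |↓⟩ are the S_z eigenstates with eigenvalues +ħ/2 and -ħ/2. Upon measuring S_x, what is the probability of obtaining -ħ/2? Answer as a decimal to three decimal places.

0.227

|-x⟩ = (|↑⟩ - |↓⟩)/√2, so ⟨-x|ψ⟩ = (-2 + i) / (√2·√11).
P = |-2 + i|² / 22 = 5/22.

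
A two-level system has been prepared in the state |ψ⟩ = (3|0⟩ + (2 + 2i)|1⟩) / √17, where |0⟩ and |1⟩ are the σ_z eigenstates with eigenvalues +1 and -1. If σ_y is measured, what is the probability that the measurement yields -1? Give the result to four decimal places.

0.1471

|-y⟩ = (|0⟩ - i|1⟩)/√2, so ⟨-y|ψ⟩ = (1 + 2i) / (√2·√17).
P = |1 + 2i|² / 34 = 5/34.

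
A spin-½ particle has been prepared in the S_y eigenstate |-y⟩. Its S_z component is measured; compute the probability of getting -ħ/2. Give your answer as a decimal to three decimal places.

In the S_z basis, |-y⟩ = (|+z⟩ - i|-z⟩)/√2 and |-z⟩ = |-z⟩.
|⟨-z|-y⟩|² = 1/2.

0.500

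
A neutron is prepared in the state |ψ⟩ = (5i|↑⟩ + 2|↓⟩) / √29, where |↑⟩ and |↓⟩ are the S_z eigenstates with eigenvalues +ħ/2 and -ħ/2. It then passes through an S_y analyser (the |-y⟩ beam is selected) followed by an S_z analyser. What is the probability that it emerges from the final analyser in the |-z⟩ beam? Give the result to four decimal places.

0.4224

First analyser (S_y): P(|-y⟩) = |⟨-y|ψ⟩|² = 49/58.
After stage 1 the state is |-y⟩; P(|-z⟩) = |⟨-z|-y⟩|² = 1/2.
Joint probability = 49/58 × 1/2 = 0.4224.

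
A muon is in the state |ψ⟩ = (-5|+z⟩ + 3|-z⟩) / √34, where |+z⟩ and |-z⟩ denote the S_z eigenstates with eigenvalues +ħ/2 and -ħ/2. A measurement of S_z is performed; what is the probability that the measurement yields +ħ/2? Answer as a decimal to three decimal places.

0.735

The +ħ/2 outcome corresponds to |+z⟩. Its amplitude in |ψ⟩ is -5/√34.
P = |-5|² / 34 = 25/34.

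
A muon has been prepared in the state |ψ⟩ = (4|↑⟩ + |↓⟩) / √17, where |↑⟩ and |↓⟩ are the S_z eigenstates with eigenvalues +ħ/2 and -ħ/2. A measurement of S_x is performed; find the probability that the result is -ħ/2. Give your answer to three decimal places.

|-x⟩ = (|↑⟩ - |↓⟩)/√2, so ⟨-x|ψ⟩ = (3) / (√2·√17).
P = |3|² / 34 = 9/34.

0.265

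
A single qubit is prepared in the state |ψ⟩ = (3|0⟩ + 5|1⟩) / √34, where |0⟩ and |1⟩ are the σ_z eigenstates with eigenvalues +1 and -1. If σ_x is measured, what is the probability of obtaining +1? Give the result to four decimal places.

0.9412

|+x⟩ = (|0⟩ + |1⟩)/√2, so ⟨+x|ψ⟩ = (8) / (√2·√34).
P = |8|² / 68 = 64/68.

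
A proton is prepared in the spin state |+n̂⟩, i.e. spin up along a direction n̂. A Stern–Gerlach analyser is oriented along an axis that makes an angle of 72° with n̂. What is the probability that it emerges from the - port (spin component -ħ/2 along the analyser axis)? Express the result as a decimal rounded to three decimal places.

0.345

For spin-½, the probability of finding spin-up along an axis at angle θ to the initial spin direction is cos²(θ/2); spin-down is sin²(θ/2).
θ = 72°, so P = sin²(36°) ≈ 0.345.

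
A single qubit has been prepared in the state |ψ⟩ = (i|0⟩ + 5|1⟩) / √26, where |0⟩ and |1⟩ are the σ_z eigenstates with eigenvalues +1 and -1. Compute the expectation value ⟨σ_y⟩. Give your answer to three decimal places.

⟨σ_y⟩ = 2 Im(a* b)/(|a|²+|b|²) with a = i, b = 5.
a* b = -5i, so ⟨σ_y⟩ = -10/26.

-0.385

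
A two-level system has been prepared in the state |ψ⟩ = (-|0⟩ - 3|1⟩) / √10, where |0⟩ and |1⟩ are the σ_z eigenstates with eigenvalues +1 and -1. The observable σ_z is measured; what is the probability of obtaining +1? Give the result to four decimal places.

The +1 outcome corresponds to |0⟩. Its amplitude in |ψ⟩ is -1/√10.
P = |-1|² / 10 = 1/10.

0.1000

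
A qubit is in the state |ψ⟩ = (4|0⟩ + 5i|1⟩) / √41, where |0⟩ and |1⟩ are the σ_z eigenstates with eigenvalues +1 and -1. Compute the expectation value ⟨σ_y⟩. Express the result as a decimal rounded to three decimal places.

⟨σ_y⟩ = 2 Im(a* b)/(|a|²+|b|²) with a = 4, b = 5i.
a* b = 20i, so ⟨σ_y⟩ = 40/41.

0.976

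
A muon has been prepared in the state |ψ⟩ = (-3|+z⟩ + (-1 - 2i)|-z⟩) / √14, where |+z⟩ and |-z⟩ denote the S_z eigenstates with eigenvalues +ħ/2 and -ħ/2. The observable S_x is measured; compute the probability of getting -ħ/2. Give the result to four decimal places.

0.2857

|-x⟩ = (|+z⟩ - |-z⟩)/√2, so ⟨-x|ψ⟩ = (-2 + 2i) / (√2·√14).
P = |-2 + 2i|² / 28 = 8/28.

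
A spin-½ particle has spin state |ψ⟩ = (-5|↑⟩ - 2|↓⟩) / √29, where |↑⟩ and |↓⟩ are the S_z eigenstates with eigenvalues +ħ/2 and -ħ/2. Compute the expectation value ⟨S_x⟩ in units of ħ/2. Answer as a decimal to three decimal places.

⟨σ_x⟩ = 2 Re(a* b)/(|a|²+|b|²) with a = -5, b = -2.
a* b = 10, so ⟨σ_x⟩ = 20/29.
⟨S_x⟩ = (ħ/2)·⟨σ_x⟩.

0.690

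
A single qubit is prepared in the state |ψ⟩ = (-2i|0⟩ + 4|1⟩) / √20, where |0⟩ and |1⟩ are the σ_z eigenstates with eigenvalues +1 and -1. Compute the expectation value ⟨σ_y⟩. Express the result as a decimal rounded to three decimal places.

⟨σ_y⟩ = 2 Im(a* b)/(|a|²+|b|²) with a = -2i, b = 4.
a* b = 8i, so ⟨σ_y⟩ = 16/20.

0.800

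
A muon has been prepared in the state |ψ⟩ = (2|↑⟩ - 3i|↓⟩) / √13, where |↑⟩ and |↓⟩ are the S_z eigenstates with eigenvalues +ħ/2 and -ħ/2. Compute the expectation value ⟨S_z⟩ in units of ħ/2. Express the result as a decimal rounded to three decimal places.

⟨σ_z⟩ = |a|² - |b|² divided by |a|²+|b|², with a, b the |↑⟩, |↓⟩ amplitudes.
= (4 - 9)/13 = -5/13.
⟨S_z⟩ = (ħ/2)·⟨σ_z⟩.

-0.385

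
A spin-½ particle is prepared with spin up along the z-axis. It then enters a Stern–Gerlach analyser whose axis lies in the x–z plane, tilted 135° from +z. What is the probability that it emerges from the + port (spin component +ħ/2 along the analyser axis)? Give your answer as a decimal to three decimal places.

0.146

For spin-½, the probability of finding spin-up along an axis at angle θ to the initial spin direction is cos²(θ/2); spin-down is sin²(θ/2).
θ = 135°, so P = cos²(67.5°) ≈ 0.146.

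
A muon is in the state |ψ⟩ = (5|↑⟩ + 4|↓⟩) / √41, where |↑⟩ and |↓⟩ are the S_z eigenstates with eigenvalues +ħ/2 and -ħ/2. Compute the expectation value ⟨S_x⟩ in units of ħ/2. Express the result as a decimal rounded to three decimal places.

⟨σ_x⟩ = 2 Re(a* b)/(|a|²+|b|²) with a = 5, b = 4.
a* b = 20, so ⟨σ_x⟩ = 40/41.
⟨S_x⟩ = (ħ/2)·⟨σ_x⟩.

0.976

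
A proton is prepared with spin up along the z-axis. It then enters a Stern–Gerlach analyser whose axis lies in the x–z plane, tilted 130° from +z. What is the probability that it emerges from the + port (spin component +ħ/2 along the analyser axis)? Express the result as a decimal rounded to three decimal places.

For spin-½, the probability of finding spin-up along an axis at angle θ to the initial spin direction is cos²(θ/2); spin-down is sin²(θ/2).
θ = 130°, so P = cos²(65°) ≈ 0.179.

0.179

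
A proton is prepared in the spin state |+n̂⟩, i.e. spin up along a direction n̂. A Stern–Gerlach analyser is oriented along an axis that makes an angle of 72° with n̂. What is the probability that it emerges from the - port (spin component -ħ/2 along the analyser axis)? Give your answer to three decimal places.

For spin-½, the probability of finding spin-up along an axis at angle θ to the initial spin direction is cos²(θ/2); spin-down is sin²(θ/2).
θ = 72°, so P = sin²(36°) ≈ 0.345.

0.345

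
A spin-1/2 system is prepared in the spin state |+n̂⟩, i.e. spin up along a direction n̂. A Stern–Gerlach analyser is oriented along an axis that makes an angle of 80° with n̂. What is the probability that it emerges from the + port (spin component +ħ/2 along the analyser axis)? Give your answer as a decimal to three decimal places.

For spin-½, the probability of finding spin-up along an axis at angle θ to the initial spin direction is cos²(θ/2); spin-down is sin²(θ/2).
θ = 80°, so P = cos²(40°) ≈ 0.587.

0.587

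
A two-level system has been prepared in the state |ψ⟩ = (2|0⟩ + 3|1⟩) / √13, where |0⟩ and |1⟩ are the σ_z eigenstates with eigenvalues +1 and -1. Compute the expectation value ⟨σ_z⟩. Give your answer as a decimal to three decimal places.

⟨σ_z⟩ = |a|² - |b|² divided by |a|²+|b|², with a, b the |0⟩, |1⟩ amplitudes.
= (4 - 9)/13 = -5/13.

-0.385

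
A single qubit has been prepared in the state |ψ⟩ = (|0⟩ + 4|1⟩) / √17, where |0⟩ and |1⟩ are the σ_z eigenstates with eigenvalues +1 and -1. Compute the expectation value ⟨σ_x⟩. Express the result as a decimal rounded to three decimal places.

⟨σ_x⟩ = 2 Re(a* b)/(|a|²+|b|²) with a = 1, b = 4.
a* b = 4, so ⟨σ_x⟩ = 8/17.

0.471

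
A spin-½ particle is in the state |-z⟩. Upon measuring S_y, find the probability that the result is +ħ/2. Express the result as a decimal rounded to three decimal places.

0.500

In the S_z basis, |-z⟩ = |↓⟩ and |+y⟩ = (|↑⟩ + i|↓⟩)/√2.
|⟨+y|-z⟩|² = 1/2.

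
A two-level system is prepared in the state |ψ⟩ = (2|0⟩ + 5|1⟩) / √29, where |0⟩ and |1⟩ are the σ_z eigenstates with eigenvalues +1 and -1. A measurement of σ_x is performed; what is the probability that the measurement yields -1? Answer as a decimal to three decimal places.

0.155

|-x⟩ = (|0⟩ - |1⟩)/√2, so ⟨-x|ψ⟩ = (-3) / (√2·√29).
P = |-3|² / 58 = 9/58.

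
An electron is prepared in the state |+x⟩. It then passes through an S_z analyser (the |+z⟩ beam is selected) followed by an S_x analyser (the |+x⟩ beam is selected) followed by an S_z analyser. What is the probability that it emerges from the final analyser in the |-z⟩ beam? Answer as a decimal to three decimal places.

First analyser (S_z): from |+x⟩, P(|+z⟩) = 1/2.
After stage 1 the state is |+z⟩; P(|+x⟩) = |⟨+x|+z⟩|² = 1/2.
After stage 2 the state is |+x⟩; P(|-z⟩) = |⟨-z|+x⟩|² = 1/2.
Joint probability = 1/2 × 1/2 × 1/2 = 0.125.

0.125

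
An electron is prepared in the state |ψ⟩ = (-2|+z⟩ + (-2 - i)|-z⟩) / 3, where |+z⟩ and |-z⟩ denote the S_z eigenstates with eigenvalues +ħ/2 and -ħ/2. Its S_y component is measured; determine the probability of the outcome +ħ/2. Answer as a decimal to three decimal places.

0.722

|+y⟩ = (|+z⟩ + i|-z⟩)/√2, so ⟨+y|ψ⟩ = (-3 + 2i) / (√2·3).
P = |-3 + 2i|² / 18 = 13/18.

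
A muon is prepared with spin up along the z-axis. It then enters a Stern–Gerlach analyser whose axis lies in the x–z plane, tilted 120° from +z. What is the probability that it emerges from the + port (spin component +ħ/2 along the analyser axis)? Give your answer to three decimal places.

For spin-½, the probability of finding spin-up along an axis at angle θ to the initial spin direction is cos²(θ/2); spin-down is sin²(θ/2).
θ = 120°, so P = cos²(60°) ≈ 0.250.

0.250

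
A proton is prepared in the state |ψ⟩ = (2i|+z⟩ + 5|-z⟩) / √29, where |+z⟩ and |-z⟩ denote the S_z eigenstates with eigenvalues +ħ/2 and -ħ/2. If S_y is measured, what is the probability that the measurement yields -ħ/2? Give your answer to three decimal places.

|-y⟩ = (|+z⟩ - i|-z⟩)/√2, so ⟨-y|ψ⟩ = (7i) / (√2·√29).
P = |7i|² / 58 = 49/58.

0.845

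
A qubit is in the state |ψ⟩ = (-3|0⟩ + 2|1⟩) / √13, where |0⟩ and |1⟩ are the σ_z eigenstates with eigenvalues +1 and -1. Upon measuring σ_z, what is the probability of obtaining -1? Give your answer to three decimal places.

0.308

The -1 outcome corresponds to |1⟩. Its amplitude in |ψ⟩ is 2/√13.
P = |2|² / 13 = 4/13.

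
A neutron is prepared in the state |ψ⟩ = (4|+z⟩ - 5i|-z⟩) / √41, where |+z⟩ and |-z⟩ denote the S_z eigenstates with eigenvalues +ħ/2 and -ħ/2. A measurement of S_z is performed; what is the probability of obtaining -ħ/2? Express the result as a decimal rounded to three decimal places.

The -ħ/2 outcome corresponds to |-z⟩. Its amplitude in |ψ⟩ is -5i/√41.
P = |-5i|² / 41 = 25/41.

0.610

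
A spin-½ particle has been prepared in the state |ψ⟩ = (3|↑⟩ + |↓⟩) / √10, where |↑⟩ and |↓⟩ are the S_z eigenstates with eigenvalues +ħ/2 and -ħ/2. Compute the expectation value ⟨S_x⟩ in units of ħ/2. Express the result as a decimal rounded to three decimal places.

0.600

⟨σ_x⟩ = 2 Re(a* b)/(|a|²+|b|²) with a = 3, b = 1.
a* b = 3, so ⟨σ_x⟩ = 6/10.
⟨S_x⟩ = (ħ/2)·⟨σ_x⟩.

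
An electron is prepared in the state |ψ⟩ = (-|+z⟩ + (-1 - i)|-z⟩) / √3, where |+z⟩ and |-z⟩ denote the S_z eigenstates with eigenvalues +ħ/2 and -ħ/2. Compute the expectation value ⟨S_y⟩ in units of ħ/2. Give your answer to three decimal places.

0.667

⟨σ_y⟩ = 2 Im(a* b)/(|a|²+|b|²) with a = -1, b = (-1 - i).
a* b = (1 + i), so ⟨σ_y⟩ = 2/3.
⟨S_y⟩ = (ħ/2)·⟨σ_y⟩.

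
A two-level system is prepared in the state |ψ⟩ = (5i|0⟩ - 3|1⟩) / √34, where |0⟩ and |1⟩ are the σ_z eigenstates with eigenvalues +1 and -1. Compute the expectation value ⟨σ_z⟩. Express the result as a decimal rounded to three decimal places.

0.471

⟨σ_z⟩ = |a|² - |b|² divided by |a|²+|b|², with a, b the |0⟩, |1⟩ amplitudes.
= (25 - 9)/34 = 16/34.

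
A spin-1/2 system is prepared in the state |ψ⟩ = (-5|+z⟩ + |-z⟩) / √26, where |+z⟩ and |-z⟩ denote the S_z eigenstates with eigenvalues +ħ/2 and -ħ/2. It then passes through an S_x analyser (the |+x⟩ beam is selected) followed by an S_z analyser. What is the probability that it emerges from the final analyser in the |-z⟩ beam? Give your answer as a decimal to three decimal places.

0.154

First analyser (S_x): P(|+x⟩) = |⟨+x|ψ⟩|² = 16/52.
After stage 1 the state is |+x⟩; P(|-z⟩) = |⟨-z|+x⟩|² = 1/2.
Joint probability = 16/52 × 1/2 = 0.154.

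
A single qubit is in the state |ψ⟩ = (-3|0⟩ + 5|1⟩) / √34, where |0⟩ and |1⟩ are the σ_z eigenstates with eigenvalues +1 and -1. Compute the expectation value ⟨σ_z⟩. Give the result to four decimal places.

-0.4706

⟨σ_z⟩ = |a|² - |b|² divided by |a|²+|b|², with a, b the |0⟩, |1⟩ amplitudes.
= (9 - 25)/34 = -16/34.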